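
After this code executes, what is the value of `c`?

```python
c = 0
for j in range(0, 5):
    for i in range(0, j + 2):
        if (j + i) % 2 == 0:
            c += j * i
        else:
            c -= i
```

19

j=0,i=0: even sum, c = 0+0 = 0
j=0,i=1: odd sum, c = 0-1 = -1
j=1,i=0: odd sum, c = (-1)-0 = -1
j=1,i=1: even sum, c = (-1)+1 = 0
j=1,i=2: odd sum, c = 0-2 = -2
j=2,i=0: even sum, c = (-2)+0 = -2
j=2,i=1: odd sum, c = (-2)-1 = -3
j=2,i=2: even sum, c = (-3)+4 = 1
j=2,i=3: odd sum, c = 1-3 = -2
j=3,i=0: odd sum, c = (-2)-0 = -2
j=3,i=1: even sum, c = (-2)+3 = 1
j=3,i=2: odd sum, c = 1-2 = -1
j=3,i=3: even sum, c = (-1)+9 = 8
j=3,i=4: odd sum, c = 8-4 = 4
j=4,i=0: even sum, c = 4+0 = 4
j=4,i=1: odd sum, c = 4-1 = 3
j=4,i=2: even sum, c = 3+8 = 11
j=4,i=3: odd sum, c = 11-3 = 8
j=4,i=4: even sum, c = 8+16 = 24
j=4,i=5: odd sum, c = 24-5 = 19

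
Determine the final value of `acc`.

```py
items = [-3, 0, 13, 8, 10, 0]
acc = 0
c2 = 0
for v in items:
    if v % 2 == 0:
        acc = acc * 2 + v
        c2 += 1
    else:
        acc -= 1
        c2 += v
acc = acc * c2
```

v=-3: not even, acc = 0-1 = -1; c2=-3
v=0: even, acc = (-1)*2+0 = -2; c2=-2
v=13: not even, acc = (-2)-1 = -3; c2=11
v=8: even, acc = (-3)*2+8 = 2; c2=12
v=10: even, acc = 2*2+10 = 14; c2=13
v=0: even, acc = 14*2+0 = 28; c2=14
acc*c2 = 28*14 = 392

392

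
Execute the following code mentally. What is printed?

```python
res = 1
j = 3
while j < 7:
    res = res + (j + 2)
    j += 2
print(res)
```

j=3: res = 1+5 = 6
j=5: res = 6+7 = 13

13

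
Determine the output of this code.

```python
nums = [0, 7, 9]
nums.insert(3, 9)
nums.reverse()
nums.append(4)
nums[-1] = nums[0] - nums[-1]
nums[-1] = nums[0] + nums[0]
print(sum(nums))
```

43

insert 9 at 3 → [0, 7, 9, 9]
reverse → [9, 9, 7, 0]
append 4 → [9, 9, 7, 0, 4]
nums[-1] = nums[0]-nums[-1] = 9-4 = 5 → [9, 9, 7, 0, 5]
nums[-1] = nums[0]+nums[0] = 9+9 = 18 → [9, 9, 7, 0, 18]
sum = 43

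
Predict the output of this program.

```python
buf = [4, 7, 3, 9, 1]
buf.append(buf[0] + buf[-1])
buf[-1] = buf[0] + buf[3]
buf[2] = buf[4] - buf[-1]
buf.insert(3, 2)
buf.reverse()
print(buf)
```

append buf[0]+buf[-1] = 4+1 = 5 → [4, 7, 3, 9, 1, 5]
buf[-1] = buf[0]+buf[3] = 4+9 = 13 → [4, 7, 3, 9, 1, 13]
buf[2] = buf[4]-buf[-1] = 1-13 = -12 → [4, 7, -12, 9, 1, 13]
insert 2 at 3 → [4, 7, -12, 2, 9, 1, 13]
reverse → [13, 1, 9, 2, -12, 7, 4]

[13, 1, 9, 2, -12, 7, 4]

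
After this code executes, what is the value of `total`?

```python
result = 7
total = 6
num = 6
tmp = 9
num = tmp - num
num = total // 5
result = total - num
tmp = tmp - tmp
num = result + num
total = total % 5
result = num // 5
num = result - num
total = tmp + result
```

num = 9-6 = 3
num = 6//5 = 1
result = 6-1 = 5
tmp = 9-9 = 0
num = 5+1 = 6
total = 6%5 = 1
result = 6//5 = 1
num = 1-6 = -5
total = 0+1 = 1

1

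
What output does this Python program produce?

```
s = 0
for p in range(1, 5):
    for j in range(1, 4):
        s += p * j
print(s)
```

60

p=1,j=1: s = 0+1 = 1
p=1,j=2: s = 1+2 = 3
p=1,j=3: s = 3+3 = 6
p=2,j=1: s = 6+2 = 8
p=2,j=2: s = 8+4 = 12
p=2,j=3: s = 12+6 = 18
p=3,j=1: s = 18+3 = 21
p=3,j=2: s = 21+6 = 27
p=3,j=3: s = 27+9 = 36
p=4,j=1: s = 36+4 = 40
p=4,j=2: s = 40+8 = 48
p=4,j=3: s = 48+12 = 60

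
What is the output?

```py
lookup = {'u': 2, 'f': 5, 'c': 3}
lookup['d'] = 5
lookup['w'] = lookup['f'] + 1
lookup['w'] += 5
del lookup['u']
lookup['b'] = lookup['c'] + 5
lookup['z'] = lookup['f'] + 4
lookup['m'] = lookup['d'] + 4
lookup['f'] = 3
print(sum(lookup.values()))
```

48

lookup['d'] = 5 → {'u': 2, 'f': 5, 'c': 3, 'd': 5}
lookup['w'] = lookup['f']+1 = 6 → {'u': 2, 'f': 5, 'c': 3, 'd': 5, 'w': 6}
lookup['w'] = 6+5 = 11 → {'u': 2, 'f': 5, 'c': 3, 'd': 5, 'w': 11}
del 'u' → {'f': 5, 'c': 3, 'd': 5, 'w': 11}
lookup['b'] = lookup['c']+5 = 8 → {'f': 5, 'c': 3, 'd': 5, 'w': 11, 'b': 8}
lookup['z'] = lookup['f']+4 = 9 → {'f': 5, 'c': 3, 'd': 5, 'w': 11, 'b': 8, 'z': 9}
lookup['m'] = lookup['d']+4 = 9 → {'f': 5, 'c': 3, 'd': 5, 'w': 11, 'b': 8, 'z': 9, 'm': 9}
lookup['f'] = 3 → {'f': 3, 'c': 3, 'd': 5, 'w': 11, 'b': 8, 'z': 9, 'm': 9}
sum of values = 48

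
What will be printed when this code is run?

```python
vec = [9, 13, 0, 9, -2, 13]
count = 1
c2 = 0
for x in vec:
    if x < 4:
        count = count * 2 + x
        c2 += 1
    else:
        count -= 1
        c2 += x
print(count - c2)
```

-55

x=9: not <4, count = 1-1 = 0; c2=9
x=13: not <4, count = 0-1 = -1; c2=22
x=0: <4, count = (-1)*2+0 = -2; c2=23
x=9: not <4, count = (-2)-1 = -3; c2=32
x=-2: <4, count = (-3)*2+(-2) = -8; c2=33
x=13: not <4, count = (-8)-1 = -9; c2=46
count-c2 = (-9)-46 = -55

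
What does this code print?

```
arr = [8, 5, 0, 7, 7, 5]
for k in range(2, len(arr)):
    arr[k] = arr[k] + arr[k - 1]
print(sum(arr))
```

73

k=2: arr[2] = 0+5 = 5 → [8, 5, 5, 7, 7, 5]
k=3: arr[3] = 7+5 = 12 → [8, 5, 5, 12, 7, 5]
k=4: arr[4] = 7+12 = 19 → [8, 5, 5, 12, 19, 5]
k=5: arr[5] = 5+19 = 24 → [8, 5, 5, 12, 19, 24]
sum = 73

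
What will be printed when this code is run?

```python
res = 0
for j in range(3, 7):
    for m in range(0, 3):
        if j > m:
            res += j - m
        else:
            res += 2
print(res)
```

j=3,m=0: 3>0, res = 0+3 = 3
j=3,m=1: 3>1, res = 3+2 = 5
j=3,m=2: 3>2, res = 5+1 = 6
j=4,m=0: 4>0, res = 6+4 = 10
j=4,m=1: 4>1, res = 10+3 = 13
j=4,m=2: 4>2, res = 13+2 = 15
j=5,m=0: 5>0, res = 15+5 = 20
j=5,m=1: 5>1, res = 20+4 = 24
j=5,m=2: 5>2, res = 24+3 = 27
j=6,m=0: 6>0, res = 27+6 = 33
j=6,m=1: 6>1, res = 33+5 = 38
j=6,m=2: 6>2, res = 38+4 = 42

42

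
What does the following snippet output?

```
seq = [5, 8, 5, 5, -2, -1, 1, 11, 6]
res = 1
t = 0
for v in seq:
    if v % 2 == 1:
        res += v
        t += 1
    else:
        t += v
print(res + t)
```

v=5: odd, res = 1+5 = 6; t=1
v=8: not odd; t=9
v=5: odd, res = 6+5 = 11; t=10
v=5: odd, res = 11+5 = 16; t=11
v=-2: not odd; t=9
v=-1: odd, res = 16+(-1) = 15; t=10
v=1: odd, res = 15+1 = 16; t=11
v=11: odd, res = 16+11 = 27; t=12
v=6: not odd; t=18
res+t = 27+18 = 45

45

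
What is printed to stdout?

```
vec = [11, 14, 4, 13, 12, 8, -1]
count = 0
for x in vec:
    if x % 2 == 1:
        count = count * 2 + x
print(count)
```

x=11: odd, count = 0*2+11 = 11
x=14: not odd
x=4: not odd
x=13: odd, count = 11*2+13 = 35
x=12: not odd
x=8: not odd
x=-1: odd, count = 35*2+(-1) = 69

69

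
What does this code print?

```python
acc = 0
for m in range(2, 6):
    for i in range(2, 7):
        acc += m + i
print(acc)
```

m=2,i=2: acc = 0+4 = 4
m=2,i=3: acc = 4+5 = 9
m=2,i=4: acc = 9+6 = 15
m=2,i=5: acc = 15+7 = 22
m=2,i=6: acc = 22+8 = 30
m=3,i=2: acc = 30+5 = 35
m=3,i=3: acc = 35+6 = 41
m=3,i=4: acc = 41+7 = 48
m=3,i=5: acc = 48+8 = 56
m=3,i=6: acc = 56+9 = 65
m=4,i=2: acc = 65+6 = 71
m=4,i=3: acc = 71+7 = 78
m=4,i=4: acc = 78+8 = 86
m=4,i=5: acc = 86+9 = 95
m=4,i=6: acc = 95+10 = 105
m=5,i=2: acc = 105+7 = 112
m=5,i=3: acc = 112+8 = 120
m=5,i=4: acc = 120+9 = 129
m=5,i=5: acc = 129+10 = 139
m=5,i=6: acc = 139+11 = 150

150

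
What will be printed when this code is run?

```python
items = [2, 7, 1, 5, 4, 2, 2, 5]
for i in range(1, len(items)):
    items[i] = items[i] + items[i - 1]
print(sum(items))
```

i=1: items[1] = 7+2 = 9 → [2, 9, 1, 5, 4, 2, 2, 5]
i=2: items[2] = 1+9 = 10 → [2, 9, 10, 5, 4, 2, 2, 5]
i=3: items[3] = 5+10 = 15 → [2, 9, 10, 15, 4, 2, 2, 5]
i=4: items[4] = 4+15 = 19 → [2, 9, 10, 15, 19, 2, 2, 5]
i=5: items[5] = 2+19 = 21 → [2, 9, 10, 15, 19, 21, 2, 5]
i=6: items[6] = 2+21 = 23 → [2, 9, 10, 15, 19, 21, 23, 5]
i=7: items[7] = 5+23 = 28 → [2, 9, 10, 15, 19, 21, 23, 28]
sum = 127

127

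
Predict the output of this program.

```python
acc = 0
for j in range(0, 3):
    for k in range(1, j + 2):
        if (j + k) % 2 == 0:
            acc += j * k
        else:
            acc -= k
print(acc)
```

j=0,k=1: odd sum, acc = 0-1 = -1
j=1,k=1: even sum, acc = (-1)+1 = 0
j=1,k=2: odd sum, acc = 0-2 = -2
j=2,k=1: odd sum, acc = (-2)-1 = -3
j=2,k=2: even sum, acc = (-3)+4 = 1
j=2,k=3: odd sum, acc = 1-3 = -2

-2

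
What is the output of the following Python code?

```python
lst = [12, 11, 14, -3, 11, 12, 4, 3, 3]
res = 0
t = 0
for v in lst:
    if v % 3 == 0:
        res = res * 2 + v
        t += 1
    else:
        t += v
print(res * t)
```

10125

v=12: %3==0, res = 0*2+12 = 12; t=1
v=11: not %3==0; t=12
v=14: not %3==0; t=26
v=-3: %3==0, res = 12*2+(-3) = 21; t=27
v=11: not %3==0; t=38
v=12: %3==0, res = 21*2+12 = 54; t=39
v=4: not %3==0; t=43
v=3: %3==0, res = 54*2+3 = 111; t=44
v=3: %3==0, res = 111*2+3 = 225; t=45
res*t = 225*45 = 10125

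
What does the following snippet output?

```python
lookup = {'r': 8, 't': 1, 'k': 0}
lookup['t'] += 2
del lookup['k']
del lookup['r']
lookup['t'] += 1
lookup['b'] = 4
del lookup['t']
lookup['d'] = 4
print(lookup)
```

lookup['t'] = 1+2 = 3 → {'r': 8, 't': 3, 'k': 0}
del 'k' → {'r': 8, 't': 3}
del 'r' → {'t': 3}
lookup['t'] = 3+1 = 4 → {'t': 4}
lookup['b'] = 4 → {'t': 4, 'b': 4}
del 't' → {'b': 4}
lookup['d'] = 4 → {'b': 4, 'd': 4}

{'b': 4, 'd': 4}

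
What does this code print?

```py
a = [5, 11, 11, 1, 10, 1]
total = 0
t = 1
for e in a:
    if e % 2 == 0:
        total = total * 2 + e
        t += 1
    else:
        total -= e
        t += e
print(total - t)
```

-78

e=5: not even, total = 0-5 = -5; t=6
e=11: not even, total = (-5)-11 = -16; t=17
e=11: not even, total = (-16)-11 = -27; t=28
e=1: not even, total = (-27)-1 = -28; t=29
e=10: even, total = (-28)*2+10 = -46; t=30
e=1: not even, total = (-46)-1 = -47; t=31
total-t = (-47)-31 = -78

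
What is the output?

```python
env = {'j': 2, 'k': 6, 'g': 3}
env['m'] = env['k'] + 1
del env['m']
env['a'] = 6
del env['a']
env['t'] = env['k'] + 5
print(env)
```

env['m'] = env['k']+1 = 7 → {'j': 2, 'k': 6, 'g': 3, 'm': 7}
del 'm' → {'j': 2, 'k': 6, 'g': 3}
env['a'] = 6 → {'j': 2, 'k': 6, 'g': 3, 'a': 6}
del 'a' → {'j': 2, 'k': 6, 'g': 3}
env['t'] = env['k']+5 = 11 → {'j': 2, 'k': 6, 'g': 3, 't': 11}

{'j': 2, 'k': 6, 'g': 3, 't': 11}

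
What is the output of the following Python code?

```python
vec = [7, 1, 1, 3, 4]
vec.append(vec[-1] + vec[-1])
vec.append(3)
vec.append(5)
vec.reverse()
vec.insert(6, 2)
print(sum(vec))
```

append vec[-1]+vec[-1] = 4+4 = 8 → [7, 1, 1, 3, 4, 8]
append 3 → [7, 1, 1, 3, 4, 8, 3]
append 5 → [7, 1, 1, 3, 4, 8, 3, 5]
reverse → [5, 3, 8, 4, 3, 1, 1, 7]
insert 2 at 6 → [5, 3, 8, 4, 3, 1, 2, 1, 7]
sum = 34

34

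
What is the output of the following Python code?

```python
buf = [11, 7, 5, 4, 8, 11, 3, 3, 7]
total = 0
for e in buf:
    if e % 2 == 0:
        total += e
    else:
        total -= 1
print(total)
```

5

e=11: not even, total = 0-1 = -1
e=7: not even, total = (-1)-1 = -2
e=5: not even, total = (-2)-1 = -3
e=4: even, total = (-3)+4 = 1
e=8: even, total = 1+8 = 9
e=11: not even, total = 9-1 = 8
e=3: not even, total = 8-1 = 7
e=3: not even, total = 7-1 = 6
e=7: not even, total = 6-1 = 5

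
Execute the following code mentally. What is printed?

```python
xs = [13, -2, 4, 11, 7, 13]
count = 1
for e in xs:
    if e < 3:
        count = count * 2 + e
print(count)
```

e=13: not <3
e=-2: <3, count = 1*2+(-2) = 0
e=4: not <3
e=11: not <3
e=7: not <3
e=13: not <3

0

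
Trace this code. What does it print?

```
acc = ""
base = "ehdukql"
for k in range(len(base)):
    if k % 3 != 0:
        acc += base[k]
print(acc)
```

hdkq

k=0: skip
k=1: add 'h' → 'h'
k=2: add 'd' → 'hd'
k=3: skip
k=4: add 'k' → 'hdk'
k=5: add 'q' → 'hdkq'
k=6: skip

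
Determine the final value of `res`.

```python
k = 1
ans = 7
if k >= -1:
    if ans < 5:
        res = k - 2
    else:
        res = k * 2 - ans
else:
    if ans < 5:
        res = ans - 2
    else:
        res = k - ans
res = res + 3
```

k=1, ans=7
k >= -1 is True; ans < 5 is False
→ res = k * 2 - ans = -5
res = (-5)+3 = -2

-2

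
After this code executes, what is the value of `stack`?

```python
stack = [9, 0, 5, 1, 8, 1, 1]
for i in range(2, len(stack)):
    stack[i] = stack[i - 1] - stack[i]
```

[9, 0, -5, -6, -14, -15, -16]

i=2: stack[2] = 0-5 = -5 → [9, 0, -5, 1, 8, 1, 1]
i=3: stack[3] = (-5)-1 = -6 → [9, 0, -5, -6, 8, 1, 1]
i=4: stack[4] = (-6)-8 = -14 → [9, 0, -5, -6, -14, 1, 1]
i=5: stack[5] = (-14)-1 = -15 → [9, 0, -5, -6, -14, -15, 1]
i=6: stack[6] = (-15)-1 = -16 → [9, 0, -5, -6, -14, -15, -16]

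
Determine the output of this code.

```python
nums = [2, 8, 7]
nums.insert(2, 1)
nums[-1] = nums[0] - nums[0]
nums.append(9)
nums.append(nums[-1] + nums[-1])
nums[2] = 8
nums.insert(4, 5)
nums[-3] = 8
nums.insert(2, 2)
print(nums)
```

[2, 8, 2, 8, 0, 8, 9, 18]

insert 1 at 2 → [2, 8, 1, 7]
nums[-1] = nums[0]-nums[0] = 2-2 = 0 → [2, 8, 1, 0]
append 9 → [2, 8, 1, 0, 9]
append nums[-1]+nums[-1] = 9+9 = 18 → [2, 8, 1, 0, 9, 18]
nums[2] = 8 → [2, 8, 8, 0, 9, 18]
insert 5 at 4 → [2, 8, 8, 0, 5, 9, 18]
nums[-3] = 8 → [2, 8, 8, 0, 8, 9, 18]
insert 2 at 2 → [2, 8, 2, 8, 0, 8, 9, 18]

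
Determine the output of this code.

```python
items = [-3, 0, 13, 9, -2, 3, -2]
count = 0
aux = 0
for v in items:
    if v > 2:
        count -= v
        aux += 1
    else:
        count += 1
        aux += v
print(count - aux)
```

-17

v=-3: not >2, count = 0+1 = 1; aux=-3
v=0: not >2, count = 1+1 = 2; aux=-3
v=13: >2, count = 2-13 = -11; aux=-2
v=9: >2, count = (-11)-9 = -20; aux=-1
v=-2: not >2, count = (-20)+1 = -19; aux=-3
v=3: >2, count = (-19)-3 = -22; aux=-2
v=-2: not >2, count = (-22)+1 = -21; aux=-4
count-aux = (-21)-(-4) = -17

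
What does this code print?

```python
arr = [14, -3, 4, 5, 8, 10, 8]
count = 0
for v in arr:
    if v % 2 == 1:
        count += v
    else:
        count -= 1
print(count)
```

v=14: not odd, count = 0-1 = -1
v=-3: odd, count = (-1)+(-3) = -4
v=4: not odd, count = (-4)-1 = -5
v=5: odd, count = (-5)+5 = 0
v=8: not odd, count = 0-1 = -1
v=10: not odd, count = (-1)-1 = -2
v=8: not odd, count = (-2)-1 = -3

-3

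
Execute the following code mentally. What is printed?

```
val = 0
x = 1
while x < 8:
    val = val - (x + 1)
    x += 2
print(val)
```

-20

x=1: val = 0-2 = -2
x=3: val = (-2)-4 = -6
x=5: val = (-6)-6 = -12
x=7: val = (-12)-8 = -20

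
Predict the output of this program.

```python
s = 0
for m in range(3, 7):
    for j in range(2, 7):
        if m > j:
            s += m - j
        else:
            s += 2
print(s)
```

40

m=3,j=2: 3>2, s = 0+1 = 1
m=3,j=3: not 3>3, s = 1+2 = 3
m=3,j=4: not 3>4, s = 3+2 = 5
m=3,j=5: not 3>5, s = 5+2 = 7
m=3,j=6: not 3>6, s = 7+2 = 9
m=4,j=2: 4>2, s = 9+2 = 11
m=4,j=3: 4>3, s = 11+1 = 12
m=4,j=4: not 4>4, s = 12+2 = 14
m=4,j=5: not 4>5, s = 14+2 = 16
m=4,j=6: not 4>6, s = 16+2 = 18
m=5,j=2: 5>2, s = 18+3 = 21
m=5,j=3: 5>3, s = 21+2 = 23
m=5,j=4: 5>4, s = 23+1 = 24
m=5,j=5: not 5>5, s = 24+2 = 26
m=5,j=6: not 5>6, s = 26+2 = 28
m=6,j=2: 6>2, s = 28+4 = 32
m=6,j=3: 6>3, s = 32+3 = 35
m=6,j=4: 6>4, s = 35+2 = 37
m=6,j=5: 6>5, s = 37+1 = 38
m=6,j=6: not 6>6, s = 38+2 = 40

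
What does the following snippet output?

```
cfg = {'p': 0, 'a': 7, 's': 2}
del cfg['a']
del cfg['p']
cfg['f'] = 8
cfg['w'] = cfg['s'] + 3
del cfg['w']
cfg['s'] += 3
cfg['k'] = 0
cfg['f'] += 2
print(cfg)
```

{'s': 5, 'f': 10, 'k': 0}

del 'a' → {'p': 0, 's': 2}
del 'p' → {'s': 2}
cfg['f'] = 8 → {'s': 2, 'f': 8}
cfg['w'] = cfg['s']+3 = 5 → {'s': 2, 'f': 8, 'w': 5}
del 'w' → {'s': 2, 'f': 8}
cfg['s'] = 2+3 = 5 → {'s': 5, 'f': 8}
cfg['k'] = 0 → {'s': 5, 'f': 8, 'k': 0}
cfg['f'] = 8+2 = 10 → {'s': 5, 'f': 10, 'k': 0}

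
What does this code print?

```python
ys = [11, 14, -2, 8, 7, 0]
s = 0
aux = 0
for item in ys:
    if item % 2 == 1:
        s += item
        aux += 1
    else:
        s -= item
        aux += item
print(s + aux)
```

20

item=11: odd, s = 0+11 = 11; aux=1
item=14: not odd, s = 11-14 = -3; aux=15
item=-2: not odd, s = (-3)-(-2) = -1; aux=13
item=8: not odd, s = (-1)-8 = -9; aux=21
item=7: odd, s = (-9)+7 = -2; aux=22
item=0: not odd, s = (-2)-0 = -2; aux=22
s+aux = (-2)+22 = 20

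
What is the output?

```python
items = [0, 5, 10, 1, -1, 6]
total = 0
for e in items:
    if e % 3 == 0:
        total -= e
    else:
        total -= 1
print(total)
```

e=0: %3==0, total = 0-0 = 0
e=5: not %3==0, total = 0-1 = -1
e=10: not %3==0, total = (-1)-1 = -2
e=1: not %3==0, total = (-2)-1 = -3
e=-1: not %3==0, total = (-3)-1 = -4
e=6: %3==0, total = (-4)-6 = -10

-10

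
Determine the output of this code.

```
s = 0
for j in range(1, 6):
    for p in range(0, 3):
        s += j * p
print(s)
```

j=1,p=0: s = 0+0 = 0
j=1,p=1: s = 0+1 = 1
j=1,p=2: s = 1+2 = 3
j=2,p=0: s = 3+0 = 3
j=2,p=1: s = 3+2 = 5
j=2,p=2: s = 5+4 = 9
j=3,p=0: s = 9+0 = 9
j=3,p=1: s = 9+3 = 12
j=3,p=2: s = 12+6 = 18
j=4,p=0: s = 18+0 = 18
j=4,p=1: s = 18+4 = 22
j=4,p=2: s = 22+8 = 30
j=5,p=0: s = 30+0 = 30
j=5,p=1: s = 30+5 = 35
j=5,p=2: s = 35+10 = 45

45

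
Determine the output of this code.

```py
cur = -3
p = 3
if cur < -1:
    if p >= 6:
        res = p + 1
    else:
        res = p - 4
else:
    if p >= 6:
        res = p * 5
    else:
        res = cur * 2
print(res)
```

cur=-3, p=3
cur < -1 is True; p >= 6 is False
→ res = p - 4 = -1

-1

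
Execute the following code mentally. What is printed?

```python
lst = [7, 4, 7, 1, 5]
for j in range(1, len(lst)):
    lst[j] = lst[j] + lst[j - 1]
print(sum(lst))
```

j=1: lst[1] = 4+7 = 11 → [7, 11, 7, 1, 5]
j=2: lst[2] = 7+11 = 18 → [7, 11, 18, 1, 5]
j=3: lst[3] = 1+18 = 19 → [7, 11, 18, 19, 5]
j=4: lst[4] = 5+19 = 24 → [7, 11, 18, 19, 24]
sum = 79

79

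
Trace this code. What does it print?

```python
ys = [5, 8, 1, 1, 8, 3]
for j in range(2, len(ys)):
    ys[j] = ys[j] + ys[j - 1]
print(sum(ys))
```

71

j=2: ys[2] = 1+8 = 9 → [5, 8, 9, 1, 8, 3]
j=3: ys[3] = 1+9 = 10 → [5, 8, 9, 10, 8, 3]
j=4: ys[4] = 8+10 = 18 → [5, 8, 9, 10, 18, 3]
j=5: ys[5] = 3+18 = 21 → [5, 8, 9, 10, 18, 21]
sum = 71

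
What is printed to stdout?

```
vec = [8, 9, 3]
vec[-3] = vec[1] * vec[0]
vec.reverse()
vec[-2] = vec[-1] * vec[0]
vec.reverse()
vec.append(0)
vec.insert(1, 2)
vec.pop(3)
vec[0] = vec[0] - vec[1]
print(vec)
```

[70, 2, 216, 0]

vec[-3] = vec[1]*vec[0] = 9*8 = 72 → [72, 9, 3]
reverse → [3, 9, 72]
vec[-2] = vec[-1]*vec[0] = 72*3 = 216 → [3, 216, 72]
reverse → [72, 216, 3]
append 0 → [72, 216, 3, 0]
insert 2 at 1 → [72, 2, 216, 3, 0]
pop(3) removes 3 → [72, 2, 216, 0]
vec[0] = vec[0]-vec[1] = 72-2 = 70 → [70, 2, 216, 0]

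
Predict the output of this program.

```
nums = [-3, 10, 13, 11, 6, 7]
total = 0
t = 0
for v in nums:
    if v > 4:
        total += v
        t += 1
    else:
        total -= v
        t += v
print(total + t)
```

52

v=-3: not >4, total = 0-(-3) = 3; t=-3
v=10: >4, total = 3+10 = 13; t=-2
v=13: >4, total = 13+13 = 26; t=-1
v=11: >4, total = 26+11 = 37; t=0
v=6: >4, total = 37+6 = 43; t=1
v=7: >4, total = 43+7 = 50; t=2
total+t = 50+2 = 52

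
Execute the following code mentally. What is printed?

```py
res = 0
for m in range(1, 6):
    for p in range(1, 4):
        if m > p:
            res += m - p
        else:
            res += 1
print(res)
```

25

m=1,p=1: not 1>1, res = 0+1 = 1
m=1,p=2: not 1>2, res = 1+1 = 2
m=1,p=3: not 1>3, res = 2+1 = 3
m=2,p=1: 2>1, res = 3+1 = 4
m=2,p=2: not 2>2, res = 4+1 = 5
m=2,p=3: not 2>3, res = 5+1 = 6
m=3,p=1: 3>1, res = 6+2 = 8
m=3,p=2: 3>2, res = 8+1 = 9
m=3,p=3: not 3>3, res = 9+1 = 10
m=4,p=1: 4>1, res = 10+3 = 13
m=4,p=2: 4>2, res = 13+2 = 15
m=4,p=3: 4>3, res = 15+1 = 16
m=5,p=1: 5>1, res = 16+4 = 20
m=5,p=2: 5>2, res = 20+3 = 23
m=5,p=3: 5>3, res = 23+2 = 25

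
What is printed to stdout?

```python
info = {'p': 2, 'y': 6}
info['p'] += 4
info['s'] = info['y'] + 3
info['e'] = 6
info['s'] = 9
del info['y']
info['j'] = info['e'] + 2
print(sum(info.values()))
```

info['p'] = 2+4 = 6 → {'p': 6, 'y': 6}
info['s'] = info['y']+3 = 9 → {'p': 6, 'y': 6, 's': 9}
info['e'] = 6 → {'p': 6, 'y': 6, 's': 9, 'e': 6}
info['s'] = 9 → {'p': 6, 'y': 6, 's': 9, 'e': 6}
del 'y' → {'p': 6, 's': 9, 'e': 6}
info['j'] = info['e']+2 = 8 → {'p': 6, 's': 9, 'e': 6, 'j': 8}
sum of values = 29

29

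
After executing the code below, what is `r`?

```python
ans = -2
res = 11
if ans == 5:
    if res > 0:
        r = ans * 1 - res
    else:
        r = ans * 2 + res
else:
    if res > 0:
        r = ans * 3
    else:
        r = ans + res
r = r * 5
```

-30

ans=-2, res=11
ans == 5 is False; res > 0 is True
→ r = ans * 3 = -6
r = (-6)*5 = -30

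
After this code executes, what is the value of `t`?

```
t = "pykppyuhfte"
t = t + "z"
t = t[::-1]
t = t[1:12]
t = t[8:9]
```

+ 'z' → 'pykppyuhftez'
reverse → 'zetfhuyppkyp'
slice [1:12] → 'etfhuyppkyp'
slice [8:9] → 'k'

'k'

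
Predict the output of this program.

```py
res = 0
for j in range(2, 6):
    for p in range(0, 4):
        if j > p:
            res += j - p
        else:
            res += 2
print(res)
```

j=2,p=0: 2>0, res = 0+2 = 2
j=2,p=1: 2>1, res = 2+1 = 3
j=2,p=2: not 2>2, res = 3+2 = 5
j=2,p=3: not 2>3, res = 5+2 = 7
j=3,p=0: 3>0, res = 7+3 = 10
j=3,p=1: 3>1, res = 10+2 = 12
j=3,p=2: 3>2, res = 12+1 = 13
j=3,p=3: not 3>3, res = 13+2 = 15
j=4,p=0: 4>0, res = 15+4 = 19
j=4,p=1: 4>1, res = 19+3 = 22
j=4,p=2: 4>2, res = 22+2 = 24
j=4,p=3: 4>3, res = 24+1 = 25
j=5,p=0: 5>0, res = 25+5 = 30
j=5,p=1: 5>1, res = 30+4 = 34
j=5,p=2: 5>2, res = 34+3 = 37
j=5,p=3: 5>3, res = 37+2 = 39

39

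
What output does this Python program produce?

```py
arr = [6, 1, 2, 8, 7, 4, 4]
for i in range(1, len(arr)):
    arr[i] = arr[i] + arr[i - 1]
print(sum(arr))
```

i=1: arr[1] = 1+6 = 7 → [6, 7, 2, 8, 7, 4, 4]
i=2: arr[2] = 2+7 = 9 → [6, 7, 9, 8, 7, 4, 4]
i=3: arr[3] = 8+9 = 17 → [6, 7, 9, 17, 7, 4, 4]
i=4: arr[4] = 7+17 = 24 → [6, 7, 9, 17, 24, 4, 4]
i=5: arr[5] = 4+24 = 28 → [6, 7, 9, 17, 24, 28, 4]
i=6: arr[6] = 4+28 = 32 → [6, 7, 9, 17, 24, 28, 32]
sum = 123

123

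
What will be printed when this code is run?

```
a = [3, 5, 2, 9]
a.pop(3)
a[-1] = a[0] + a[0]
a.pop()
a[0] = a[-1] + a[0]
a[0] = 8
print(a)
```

[8, 5]

pop(3) removes 9 → [3, 5, 2]
a[-1] = a[0]+a[0] = 3+3 = 6 → [3, 5, 6]
pop() removes 6 → [3, 5]
a[0] = a[-1]+a[0] = 5+3 = 8 → [8, 5]
a[0] = 8 → [8, 5]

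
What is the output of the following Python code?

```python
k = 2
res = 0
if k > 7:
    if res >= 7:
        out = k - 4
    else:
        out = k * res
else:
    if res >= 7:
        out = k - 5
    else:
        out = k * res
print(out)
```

0

k=2, res=0
k > 7 is False; res >= 7 is False
→ out = k * res = 0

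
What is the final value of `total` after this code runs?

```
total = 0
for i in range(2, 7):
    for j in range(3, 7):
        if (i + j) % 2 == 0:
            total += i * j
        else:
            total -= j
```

140

i=2,j=3: odd sum, total = 0-3 = -3
i=2,j=4: even sum, total = (-3)+8 = 5
i=2,j=5: odd sum, total = 5-5 = 0
i=2,j=6: even sum, total = 0+12 = 12
i=3,j=3: even sum, total = 12+9 = 21
i=3,j=4: odd sum, total = 21-4 = 17
i=3,j=5: even sum, total = 17+15 = 32
i=3,j=6: odd sum, total = 32-6 = 26
i=4,j=3: odd sum, total = 26-3 = 23
i=4,j=4: even sum, total = 23+16 = 39
i=4,j=5: odd sum, total = 39-5 = 34
i=4,j=6: even sum, total = 34+24 = 58
i=5,j=3: even sum, total = 58+15 = 73
i=5,j=4: odd sum, total = 73-4 = 69
i=5,j=5: even sum, total = 69+25 = 94
i=5,j=6: odd sum, total = 94-6 = 88
i=6,j=3: odd sum, total = 88-3 = 85
i=6,j=4: even sum, total = 85+24 = 109
i=6,j=5: odd sum, total = 109-5 = 104
i=6,j=6: even sum, total = 104+36 = 140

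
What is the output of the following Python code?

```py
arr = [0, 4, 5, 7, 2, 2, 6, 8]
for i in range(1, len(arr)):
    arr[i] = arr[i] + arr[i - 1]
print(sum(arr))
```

127

i=1: arr[1] = 4+0 = 4 → [0, 4, 5, 7, 2, 2, 6, 8]
i=2: arr[2] = 5+4 = 9 → [0, 4, 9, 7, 2, 2, 6, 8]
i=3: arr[3] = 7+9 = 16 → [0, 4, 9, 16, 2, 2, 6, 8]
i=4: arr[4] = 2+16 = 18 → [0, 4, 9, 16, 18, 2, 6, 8]
i=5: arr[5] = 2+18 = 20 → [0, 4, 9, 16, 18, 20, 6, 8]
i=6: arr[6] = 6+20 = 26 → [0, 4, 9, 16, 18, 20, 26, 8]
i=7: arr[7] = 8+26 = 34 → [0, 4, 9, 16, 18, 20, 26, 34]
sum = 127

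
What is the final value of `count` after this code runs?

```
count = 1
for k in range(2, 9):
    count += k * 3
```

k=2: count = 1+2*3 = 7
k=3: count = 7+3*3 = 16
k=4: count = 16+4*3 = 28
k=5: count = 28+5*3 = 43
k=6: count = 43+6*3 = 61
k=7: count = 61+7*3 = 82
k=8: count = 82+8*3 = 106

106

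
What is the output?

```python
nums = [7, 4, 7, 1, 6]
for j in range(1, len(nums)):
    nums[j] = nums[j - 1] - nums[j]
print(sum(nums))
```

-10

j=1: nums[1] = 7-4 = 3 → [7, 3, 7, 1, 6]
j=2: nums[2] = 3-7 = -4 → [7, 3, -4, 1, 6]
j=3: nums[3] = (-4)-1 = -5 → [7, 3, -4, -5, 6]
j=4: nums[4] = (-5)-6 = -11 → [7, 3, -4, -5, -11]
sum = -10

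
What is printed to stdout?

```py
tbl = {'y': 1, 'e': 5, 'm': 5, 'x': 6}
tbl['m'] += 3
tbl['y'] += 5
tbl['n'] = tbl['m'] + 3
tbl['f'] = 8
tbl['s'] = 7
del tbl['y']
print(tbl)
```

tbl['m'] = 5+3 = 8 → {'y': 1, 'e': 5, 'm': 8, 'x': 6}
tbl['y'] = 1+5 = 6 → {'y': 6, 'e': 5, 'm': 8, 'x': 6}
tbl['n'] = tbl['m']+3 = 11 → {'y': 6, 'e': 5, 'm': 8, 'x': 6, 'n': 11}
tbl['f'] = 8 → {'y': 6, 'e': 5, 'm': 8, 'x': 6, 'n': 11, 'f': 8}
tbl['s'] = 7 → {'y': 6, 'e': 5, 'm': 8, 'x': 6, 'n': 11, 'f': 8, 's': 7}
del 'y' → {'e': 5, 'm': 8, 'x': 6, 'n': 11, 'f': 8, 's': 7}

{'e': 5, 'm': 8, 'x': 6, 'n': 11, 'f': 8, 's': 7}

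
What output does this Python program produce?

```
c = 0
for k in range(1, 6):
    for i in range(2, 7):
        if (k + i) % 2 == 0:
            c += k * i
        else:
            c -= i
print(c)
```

k=1,i=2: odd sum, c = 0-2 = -2
k=1,i=3: even sum, c = (-2)+3 = 1
k=1,i=4: odd sum, c = 1-4 = -3
k=1,i=5: even sum, c = (-3)+5 = 2
k=1,i=6: odd sum, c = 2-6 = -4
k=2,i=2: even sum, c = (-4)+4 = 0
k=2,i=3: odd sum, c = 0-3 = -3
k=2,i=4: even sum, c = (-3)+8 = 5
k=2,i=5: odd sum, c = 5-5 = 0
k=2,i=6: even sum, c = 0+12 = 12
k=3,i=2: odd sum, c = 12-2 = 10
k=3,i=3: even sum, c = 10+9 = 19
k=3,i=4: odd sum, c = 19-4 = 15
k=3,i=5: even sum, c = 15+15 = 30
k=3,i=6: odd sum, c = 30-6 = 24
k=4,i=2: even sum, c = 24+8 = 32
k=4,i=3: odd sum, c = 32-3 = 29
k=4,i=4: even sum, c = 29+16 = 45
k=4,i=5: odd sum, c = 45-5 = 40
k=4,i=6: even sum, c = 40+24 = 64
k=5,i=2: odd sum, c = 64-2 = 62
k=5,i=3: even sum, c = 62+15 = 77
k=5,i=4: odd sum, c = 77-4 = 73
k=5,i=5: even sum, c = 73+25 = 98
k=5,i=6: odd sum, c = 98-6 = 92

92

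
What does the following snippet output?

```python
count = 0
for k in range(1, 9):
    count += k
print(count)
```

k=1: count = 0+1 = 1
k=2: count = 1+2 = 3
k=3: count = 3+3 = 6
k=4: count = 6+4 = 10
k=5: count = 10+5 = 15
k=6: count = 15+6 = 21
k=7: count = 21+7 = 28
k=8: count = 28+8 = 36

36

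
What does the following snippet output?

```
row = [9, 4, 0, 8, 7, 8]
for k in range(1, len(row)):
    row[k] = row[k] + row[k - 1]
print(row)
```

k=1: row[1] = 4+9 = 13 → [9, 13, 0, 8, 7, 8]
k=2: row[2] = 0+13 = 13 → [9, 13, 13, 8, 7, 8]
k=3: row[3] = 8+13 = 21 → [9, 13, 13, 21, 7, 8]
k=4: row[4] = 7+21 = 28 → [9, 13, 13, 21, 28, 8]
k=5: row[5] = 8+28 = 36 → [9, 13, 13, 21, 28, 36]

[9, 13, 13, 21, 28, 36]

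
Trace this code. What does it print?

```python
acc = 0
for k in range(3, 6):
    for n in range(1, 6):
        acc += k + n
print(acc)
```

105

k=3,n=1: acc = 0+4 = 4
k=3,n=2: acc = 4+5 = 9
k=3,n=3: acc = 9+6 = 15
k=3,n=4: acc = 15+7 = 22
k=3,n=5: acc = 22+8 = 30
k=4,n=1: acc = 30+5 = 35
k=4,n=2: acc = 35+6 = 41
k=4,n=3: acc = 41+7 = 48
k=4,n=4: acc = 48+8 = 56
k=4,n=5: acc = 56+9 = 65
k=5,n=1: acc = 65+6 = 71
k=5,n=2: acc = 71+7 = 78
k=5,n=3: acc = 78+8 = 86
k=5,n=4: acc = 86+9 = 95
k=5,n=5: acc = 95+10 = 105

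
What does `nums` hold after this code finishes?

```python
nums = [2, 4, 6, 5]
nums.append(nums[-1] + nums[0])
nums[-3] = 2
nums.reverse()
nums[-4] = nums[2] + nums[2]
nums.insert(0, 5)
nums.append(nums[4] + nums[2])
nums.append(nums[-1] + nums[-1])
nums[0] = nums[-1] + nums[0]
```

[21, 7, 4, 2, 4, 2, 8, 16]

append nums[-1]+nums[0] = 5+2 = 7 → [2, 4, 6, 5, 7]
nums[-3] = 2 → [2, 4, 2, 5, 7]
reverse → [7, 5, 2, 4, 2]
nums[-4] = nums[2]+nums[2] = 2+2 = 4 → [7, 4, 2, 4, 2]
insert 5 at 0 → [5, 7, 4, 2, 4, 2]
append nums[4]+nums[2] = 4+4 = 8 → [5, 7, 4, 2, 4, 2, 8]
append nums[-1]+nums[-1] = 8+8 = 16 → [5, 7, 4, 2, 4, 2, 8, 16]
nums[0] = nums[-1]+nums[0] = 16+5 = 21 → [21, 7, 4, 2, 4, 2, 8, 16]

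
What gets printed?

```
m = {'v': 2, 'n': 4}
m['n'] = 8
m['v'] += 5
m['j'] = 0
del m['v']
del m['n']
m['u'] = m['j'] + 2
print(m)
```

m['n'] = 8 → {'v': 2, 'n': 8}
m['v'] = 2+5 = 7 → {'v': 7, 'n': 8}
m['j'] = 0 → {'v': 7, 'n': 8, 'j': 0}
del 'v' → {'n': 8, 'j': 0}
del 'n' → {'j': 0}
m['u'] = m['j']+2 = 2 → {'j': 0, 'u': 2}

{'j': 0, 'u': 2}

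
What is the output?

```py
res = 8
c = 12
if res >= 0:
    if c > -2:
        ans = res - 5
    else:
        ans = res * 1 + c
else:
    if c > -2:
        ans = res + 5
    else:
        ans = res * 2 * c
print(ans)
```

3

res=8, c=12
res >= 0 is True; c > -2 is True
→ ans = res - 5 = 3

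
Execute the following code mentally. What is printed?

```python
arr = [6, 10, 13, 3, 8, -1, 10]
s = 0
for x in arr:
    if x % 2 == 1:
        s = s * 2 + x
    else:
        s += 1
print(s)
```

76

x=6: not odd, s = 0+1 = 1
x=10: not odd, s = 1+1 = 2
x=13: odd, s = 2*2+13 = 17
x=3: odd, s = 17*2+3 = 37
x=8: not odd, s = 37+1 = 38
x=-1: odd, s = 38*2+(-1) = 75
x=10: not odd, s = 75+1 = 76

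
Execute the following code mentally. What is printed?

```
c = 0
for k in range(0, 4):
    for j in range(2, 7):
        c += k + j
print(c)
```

k=0,j=2: c = 0+2 = 2
k=0,j=3: c = 2+3 = 5
k=0,j=4: c = 5+4 = 9
k=0,j=5: c = 9+5 = 14
k=0,j=6: c = 14+6 = 20
k=1,j=2: c = 20+3 = 23
k=1,j=3: c = 23+4 = 27
k=1,j=4: c = 27+5 = 32
k=1,j=5: c = 32+6 = 38
k=1,j=6: c = 38+7 = 45
k=2,j=2: c = 45+4 = 49
k=2,j=3: c = 49+5 = 54
k=2,j=4: c = 54+6 = 60
k=2,j=5: c = 60+7 = 67
k=2,j=6: c = 67+8 = 75
k=3,j=2: c = 75+5 = 80
k=3,j=3: c = 80+6 = 86
k=3,j=4: c = 86+7 = 93
k=3,j=5: c = 93+8 = 101
k=3,j=6: c = 101+9 = 110

110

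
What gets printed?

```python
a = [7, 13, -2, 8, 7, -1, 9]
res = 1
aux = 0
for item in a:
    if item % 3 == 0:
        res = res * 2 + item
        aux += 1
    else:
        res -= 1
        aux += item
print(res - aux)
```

-34

item=7: not %3==0, res = 1-1 = 0; aux=7
item=13: not %3==0, res = 0-1 = -1; aux=20
item=-2: not %3==0, res = (-1)-1 = -2; aux=18
item=8: not %3==0, res = (-2)-1 = -3; aux=26
item=7: not %3==0, res = (-3)-1 = -4; aux=33
item=-1: not %3==0, res = (-4)-1 = -5; aux=32
item=9: %3==0, res = (-5)*2+9 = -1; aux=33
res-aux = (-1)-33 = -34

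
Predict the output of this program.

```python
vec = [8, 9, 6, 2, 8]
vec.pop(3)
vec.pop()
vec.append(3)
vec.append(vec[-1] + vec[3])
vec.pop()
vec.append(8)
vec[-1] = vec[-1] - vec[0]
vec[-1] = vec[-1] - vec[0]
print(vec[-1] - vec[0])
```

-16

pop(3) removes 2 → [8, 9, 6, 8]
pop() removes 8 → [8, 9, 6]
append 3 → [8, 9, 6, 3]
append vec[-1]+vec[3] = 3+3 = 6 → [8, 9, 6, 3, 6]
pop() removes 6 → [8, 9, 6, 3]
append 8 → [8, 9, 6, 3, 8]
vec[-1] = vec[-1]-vec[0] = 8-8 = 0 → [8, 9, 6, 3, 0]
vec[-1] = vec[-1]-vec[0] = 0-8 = -8 → [8, 9, 6, 3, -8]
vec[-1]-vec[0] = (-8)-8 = -16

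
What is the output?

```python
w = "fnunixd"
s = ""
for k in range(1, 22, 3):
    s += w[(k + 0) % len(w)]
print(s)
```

k=1: add w[1]='n' → 'n'
k=4: add w[4]='i' → 'ni'
k=7: add w[0]='f' → 'nif'
k=10: add w[3]='n' → 'nifn'
k=13: add w[6]='d' → 'nifnd'
k=16: add w[2]='u' → 'nifndu'
k=19: add w[5]='x' → 'nifndux'

nifndux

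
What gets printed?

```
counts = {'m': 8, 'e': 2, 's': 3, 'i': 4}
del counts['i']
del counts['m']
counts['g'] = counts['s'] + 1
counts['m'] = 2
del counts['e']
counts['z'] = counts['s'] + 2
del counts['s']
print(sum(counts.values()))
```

11

del 'i' → {'m': 8, 'e': 2, 's': 3}
del 'm' → {'e': 2, 's': 3}
counts['g'] = counts['s']+1 = 4 → {'e': 2, 's': 3, 'g': 4}
counts['m'] = 2 → {'e': 2, 's': 3, 'g': 4, 'm': 2}
del 'e' → {'s': 3, 'g': 4, 'm': 2}
counts['z'] = counts['s']+2 = 5 → {'s': 3, 'g': 4, 'm': 2, 'z': 5}
del 's' → {'g': 4, 'm': 2, 'z': 5}
sum of values = 11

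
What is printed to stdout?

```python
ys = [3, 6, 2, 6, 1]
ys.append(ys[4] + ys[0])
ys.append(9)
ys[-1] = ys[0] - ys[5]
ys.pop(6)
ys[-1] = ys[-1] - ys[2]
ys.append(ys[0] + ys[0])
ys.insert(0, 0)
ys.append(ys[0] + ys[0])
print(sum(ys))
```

26

append ys[4]+ys[0] = 1+3 = 4 → [3, 6, 2, 6, 1, 4]
append 9 → [3, 6, 2, 6, 1, 4, 9]
ys[-1] = ys[0]-ys[5] = 3-4 = -1 → [3, 6, 2, 6, 1, 4, -1]
pop(6) removes -1 → [3, 6, 2, 6, 1, 4]
ys[-1] = ys[-1]-ys[2] = 4-2 = 2 → [3, 6, 2, 6, 1, 2]
append ys[0]+ys[0] = 3+3 = 6 → [3, 6, 2, 6, 1, 2, 6]
insert 0 at 0 → [0, 3, 6, 2, 6, 1, 2, 6]
append ys[0]+ys[0] = 0+0 = 0 → [0, 3, 6, 2, 6, 1, 2, 6, 0]
sum = 26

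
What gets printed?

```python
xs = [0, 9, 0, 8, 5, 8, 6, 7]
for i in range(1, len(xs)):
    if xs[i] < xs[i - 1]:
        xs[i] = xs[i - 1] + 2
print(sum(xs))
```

i=1: 9>=0, unchanged → [0, 9, 0, 8, 5, 8, 6, 7]
i=2: 0<9, xs[2] = 9+2 = 11 → [0, 9, 11, 8, 5, 8, 6, 7]
i=3: 8<11, xs[3] = 11+2 = 13 → [0, 9, 11, 13, 5, 8, 6, 7]
i=4: 5<13, xs[4] = 13+2 = 15 → [0, 9, 11, 13, 15, 8, 6, 7]
i=5: 8<15, xs[5] = 15+2 = 17 → [0, 9, 11, 13, 15, 17, 6, 7]
i=6: 6<17, xs[6] = 17+2 = 19 → [0, 9, 11, 13, 15, 17, 19, 7]
i=7: 7<19, xs[7] = 19+2 = 21 → [0, 9, 11, 13, 15, 17, 19, 21]
sum = 105

105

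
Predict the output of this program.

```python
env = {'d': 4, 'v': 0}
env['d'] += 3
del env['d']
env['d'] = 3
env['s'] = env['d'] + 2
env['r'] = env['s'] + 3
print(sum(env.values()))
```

env['d'] = 4+3 = 7 → {'d': 7, 'v': 0}
del 'd' → {'v': 0}
env['d'] = 3 → {'v': 0, 'd': 3}
env['s'] = env['d']+2 = 5 → {'v': 0, 'd': 3, 's': 5}
env['r'] = env['s']+3 = 8 → {'v': 0, 'd': 3, 's': 5, 'r': 8}
sum of values = 16

16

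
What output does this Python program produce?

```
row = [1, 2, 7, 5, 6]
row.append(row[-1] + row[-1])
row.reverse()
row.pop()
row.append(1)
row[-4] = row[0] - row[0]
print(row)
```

[12, 6, 0, 7, 2, 1]

append row[-1]+row[-1] = 6+6 = 12 → [1, 2, 7, 5, 6, 12]
reverse → [12, 6, 5, 7, 2, 1]
pop() removes 1 → [12, 6, 5, 7, 2]
append 1 → [12, 6, 5, 7, 2, 1]
row[-4] = row[0]-row[0] = 12-12 = 0 → [12, 6, 0, 7, 2, 1]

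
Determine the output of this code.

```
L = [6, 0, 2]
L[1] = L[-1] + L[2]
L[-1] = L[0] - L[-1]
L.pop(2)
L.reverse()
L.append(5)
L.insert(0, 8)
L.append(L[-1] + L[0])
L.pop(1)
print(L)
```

L[1] = L[-1]+L[2] = 2+2 = 4 → [6, 4, 2]
L[-1] = L[0]-L[-1] = 6-2 = 4 → [6, 4, 4]
pop(2) removes 4 → [6, 4]
reverse → [4, 6]
append 5 → [4, 6, 5]
insert 8 at 0 → [8, 4, 6, 5]
append L[-1]+L[0] = 5+8 = 13 → [8, 4, 6, 5, 13]
pop(1) removes 4 → [8, 6, 5, 13]

[8, 6, 5, 13]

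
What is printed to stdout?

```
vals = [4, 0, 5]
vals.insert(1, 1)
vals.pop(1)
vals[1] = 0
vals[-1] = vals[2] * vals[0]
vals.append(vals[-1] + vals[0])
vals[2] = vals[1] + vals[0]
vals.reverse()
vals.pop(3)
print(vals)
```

[24, 4, 0]

insert 1 at 1 → [4, 1, 0, 5]
pop(1) removes 1 → [4, 0, 5]
vals[1] = 0 → [4, 0, 5]
vals[-1] = vals[2]*vals[0] = 5*4 = 20 → [4, 0, 20]
append vals[-1]+vals[0] = 20+4 = 24 → [4, 0, 20, 24]
vals[2] = vals[1]+vals[0] = 0+4 = 4 → [4, 0, 4, 24]
reverse → [24, 4, 0, 4]
pop(3) removes 4 → [24, 4, 0]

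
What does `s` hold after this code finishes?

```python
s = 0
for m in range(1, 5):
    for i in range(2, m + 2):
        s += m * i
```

m=1,i=2: s = 0+2 = 2
m=2,i=2: s = 2+4 = 6
m=2,i=3: s = 6+6 = 12
m=3,i=2: s = 12+6 = 18
m=3,i=3: s = 18+9 = 27
m=3,i=4: s = 27+12 = 39
m=4,i=2: s = 39+8 = 47
m=4,i=3: s = 47+12 = 59
m=4,i=4: s = 59+16 = 75
m=4,i=5: s = 75+20 = 95

95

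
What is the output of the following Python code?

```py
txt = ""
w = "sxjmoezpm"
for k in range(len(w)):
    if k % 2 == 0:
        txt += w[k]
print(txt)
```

k=0: add 's' → 's'
k=1: skip
k=2: add 'j' → 'sj'
k=3: skip
k=4: add 'o' → 'sjo'
k=5: skip
k=6: add 'z' → 'sjoz'
k=7: skip
k=8: add 'm' → 'sjozm'

sjozm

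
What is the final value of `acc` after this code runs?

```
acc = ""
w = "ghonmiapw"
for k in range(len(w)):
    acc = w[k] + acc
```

'wpaimnohg'

k=0: prepend 'g' → 'g'
k=1: prepend 'h' → 'hg'
k=2: prepend 'o' → 'ohg'
k=3: prepend 'n' → 'nohg'
k=4: prepend 'm' → 'mnohg'
k=5: prepend 'i' → 'imnohg'
k=6: prepend 'a' → 'aimnohg'
k=7: prepend 'p' → 'paimnohg'
k=8: prepend 'w' → 'wpaimnohg'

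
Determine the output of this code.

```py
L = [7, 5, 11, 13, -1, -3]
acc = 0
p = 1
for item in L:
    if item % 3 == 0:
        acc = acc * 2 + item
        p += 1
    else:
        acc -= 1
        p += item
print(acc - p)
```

-50

item=7: not %3==0, acc = 0-1 = -1; p=8
item=5: not %3==0, acc = (-1)-1 = -2; p=13
item=11: not %3==0, acc = (-2)-1 = -3; p=24
item=13: not %3==0, acc = (-3)-1 = -4; p=37
item=-1: not %3==0, acc = (-4)-1 = -5; p=36
item=-3: %3==0, acc = (-5)*2+(-3) = -13; p=37
acc-p = (-13)-37 = -50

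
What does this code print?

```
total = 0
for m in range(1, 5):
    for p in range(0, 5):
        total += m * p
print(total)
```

100

m=1,p=0: total = 0+0 = 0
m=1,p=1: total = 0+1 = 1
m=1,p=2: total = 1+2 = 3
m=1,p=3: total = 3+3 = 6
m=1,p=4: total = 6+4 = 10
m=2,p=0: total = 10+0 = 10
m=2,p=1: total = 10+2 = 12
m=2,p=2: total = 12+4 = 16
m=2,p=3: total = 16+6 = 22
m=2,p=4: total = 22+8 = 30
m=3,p=0: total = 30+0 = 30
m=3,p=1: total = 30+3 = 33
m=3,p=2: total = 33+6 = 39
m=3,p=3: total = 39+9 = 48
m=3,p=4: total = 48+12 = 60
m=4,p=0: total = 60+0 = 60
m=4,p=1: total = 60+4 = 64
m=4,p=2: total = 64+8 = 72
m=4,p=3: total = 72+12 = 84
m=4,p=4: total = 84+16 = 100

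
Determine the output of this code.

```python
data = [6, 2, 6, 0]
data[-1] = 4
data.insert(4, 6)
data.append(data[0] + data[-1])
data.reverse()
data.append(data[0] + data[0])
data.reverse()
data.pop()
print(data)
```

data[-1] = 4 → [6, 2, 6, 4]
insert 6 at 4 → [6, 2, 6, 4, 6]
append data[0]+data[-1] = 6+6 = 12 → [6, 2, 6, 4, 6, 12]
reverse → [12, 6, 4, 6, 2, 6]
append data[0]+data[0] = 12+12 = 24 → [12, 6, 4, 6, 2, 6, 24]
reverse → [24, 6, 2, 6, 4, 6, 12]
pop() removes 12 → [24, 6, 2, 6, 4, 6]

[24, 6, 2, 6, 4, 6]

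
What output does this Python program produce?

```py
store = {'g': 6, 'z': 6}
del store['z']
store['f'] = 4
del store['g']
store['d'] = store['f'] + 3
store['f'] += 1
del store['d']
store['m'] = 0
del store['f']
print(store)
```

{'m': 0}

del 'z' → {'g': 6}
store['f'] = 4 → {'g': 6, 'f': 4}
del 'g' → {'f': 4}
store['d'] = store['f']+3 = 7 → {'f': 4, 'd': 7}
store['f'] = 4+1 = 5 → {'f': 5, 'd': 7}
del 'd' → {'f': 5}
store['m'] = 0 → {'f': 5, 'm': 0}
del 'f' → {'m': 0}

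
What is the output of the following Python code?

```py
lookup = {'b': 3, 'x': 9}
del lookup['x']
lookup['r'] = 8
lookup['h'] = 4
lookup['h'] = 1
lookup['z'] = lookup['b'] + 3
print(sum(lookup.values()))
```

18

del 'x' → {'b': 3}
lookup['r'] = 8 → {'b': 3, 'r': 8}
lookup['h'] = 4 → {'b': 3, 'r': 8, 'h': 4}
lookup['h'] = 1 → {'b': 3, 'r': 8, 'h': 1}
lookup['z'] = lookup['b']+3 = 6 → {'b': 3, 'r': 8, 'h': 1, 'z': 6}
sum of values = 18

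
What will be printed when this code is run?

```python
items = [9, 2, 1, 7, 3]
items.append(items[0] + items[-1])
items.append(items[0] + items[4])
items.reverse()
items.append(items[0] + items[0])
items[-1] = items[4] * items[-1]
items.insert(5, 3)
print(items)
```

append items[0]+items[-1] = 9+3 = 12 → [9, 2, 1, 7, 3, 12]
append items[0]+items[4] = 9+3 = 12 → [9, 2, 1, 7, 3, 12, 12]
reverse → [12, 12, 3, 7, 1, 2, 9]
append items[0]+items[0] = 12+12 = 24 → [12, 12, 3, 7, 1, 2, 9, 24]
items[-1] = items[4]*items[-1] = 1*24 = 24 → [12, 12, 3, 7, 1, 2, 9, 24]
insert 3 at 5 → [12, 12, 3, 7, 1, 3, 2, 9, 24]

[12, 12, 3, 7, 1, 3, 2, 9, 24]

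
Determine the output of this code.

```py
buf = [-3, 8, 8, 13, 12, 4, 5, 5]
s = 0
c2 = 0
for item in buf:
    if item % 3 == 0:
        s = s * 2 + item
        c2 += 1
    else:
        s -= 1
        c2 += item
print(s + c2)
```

42

item=-3: %3==0, s = 0*2+(-3) = -3; c2=1
item=8: not %3==0, s = (-3)-1 = -4; c2=9
item=8: not %3==0, s = (-4)-1 = -5; c2=17
item=13: not %3==0, s = (-5)-1 = -6; c2=30
item=12: %3==0, s = (-6)*2+12 = 0; c2=31
item=4: not %3==0, s = 0-1 = -1; c2=35
item=5: not %3==0, s = (-1)-1 = -2; c2=40
item=5: not %3==0, s = (-2)-1 = -3; c2=45
s+c2 = (-3)+45 = 42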